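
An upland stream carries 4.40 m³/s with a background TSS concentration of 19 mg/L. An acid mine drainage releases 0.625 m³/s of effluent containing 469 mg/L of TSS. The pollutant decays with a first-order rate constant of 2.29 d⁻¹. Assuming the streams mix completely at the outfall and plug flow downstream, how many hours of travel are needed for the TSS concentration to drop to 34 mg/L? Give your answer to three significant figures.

8.29 h

Mass balance: C = (4.400·19.00 + 0.6250·469.0) / 5.025 = 376.7/5.025 = 74.97 mg/L.
74.97·exp(−k·t) = 34 → t = ln(74.97/34)/k = 29830 s = 8.287 h.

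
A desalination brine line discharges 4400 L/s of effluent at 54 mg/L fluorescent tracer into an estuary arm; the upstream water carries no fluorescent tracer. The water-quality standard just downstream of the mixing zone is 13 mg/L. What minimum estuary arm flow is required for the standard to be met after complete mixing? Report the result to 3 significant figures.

13900 L/s

Set C_mix = 13: (Q·0 + 4400·54.00) / (Q + 4400) = 13
→ Q = 4400·(54.00 − 13)/(13 − 0) = 13880 L/s.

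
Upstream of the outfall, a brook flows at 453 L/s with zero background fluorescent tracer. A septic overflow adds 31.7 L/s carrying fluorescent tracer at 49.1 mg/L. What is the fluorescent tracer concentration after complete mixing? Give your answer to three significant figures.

3.21 mg/L

Conservation of mass: C = (453.0·0 + 31.70·49.10) / 484.7 = 1556/484.7 = 3.211 mg/L.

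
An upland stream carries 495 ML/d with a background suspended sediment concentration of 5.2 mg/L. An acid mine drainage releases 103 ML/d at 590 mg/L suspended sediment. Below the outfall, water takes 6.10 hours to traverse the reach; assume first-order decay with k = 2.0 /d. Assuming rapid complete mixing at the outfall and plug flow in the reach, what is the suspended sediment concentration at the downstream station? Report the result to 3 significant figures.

Flow-weighted average: C = (495.0·5.200 + 103.0·590.0) / 598.0 = 63340/598.0 = 105.9 mg/L.
First-order decay: C = 105.9·exp(−k·t) = 105.9·0.6015 = 63.71 mg/L.

63.7 mg/L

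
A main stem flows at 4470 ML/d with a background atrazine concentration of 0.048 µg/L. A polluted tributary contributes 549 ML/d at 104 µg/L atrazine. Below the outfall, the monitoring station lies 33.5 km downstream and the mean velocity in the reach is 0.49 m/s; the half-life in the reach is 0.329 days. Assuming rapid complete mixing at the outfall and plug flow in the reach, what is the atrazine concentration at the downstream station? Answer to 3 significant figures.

2.16 µg/L

Flow-weighted average: C = (4470·0.04800 + 549.0·104.0) / 5019 = 57310/5019 = 11.42 µg/L.
Travel time t = 33.5·1000 / 0.49 = 68370 s = 18.99 h.
Half-life 0.329 d → k = ln 2 / 0.329 = 2.107 d⁻¹.
Applying C = C₀e^(−kt): 11.42 × 0.1888 = 2.156 µg/L.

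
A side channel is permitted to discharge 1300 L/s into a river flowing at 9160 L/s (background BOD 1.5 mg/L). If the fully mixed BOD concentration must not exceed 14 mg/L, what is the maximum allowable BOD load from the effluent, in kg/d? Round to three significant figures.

11500 kg/d

Mass balance at the limit: 9160·1.500 + 1300·Cₑ = 10460·14 → Cₑ = 102.1 mg/L.
1300 L/s = 1.300 m³/s. Load = 1.300 m³/s × 102.1 g/m³ × 86 400 s/d = 11470 kg/d.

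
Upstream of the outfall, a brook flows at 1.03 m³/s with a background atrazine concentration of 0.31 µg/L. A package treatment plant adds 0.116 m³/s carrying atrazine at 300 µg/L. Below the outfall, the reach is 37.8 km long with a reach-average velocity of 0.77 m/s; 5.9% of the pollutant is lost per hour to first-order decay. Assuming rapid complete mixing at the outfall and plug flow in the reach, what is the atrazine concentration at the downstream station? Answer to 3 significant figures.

Mass balance: C = (1.030·0.3100 + 0.1160·300.0) / 1.146 = 35.12/1.146 = 30.65 µg/L.
Travel time t = 37.8·1000 / 0.77 = 49090 s = 13.64 h.
5.9%/h lost → k = −ln(1 − 0.059) = 0.06081 h⁻¹.
Applying C = C₀e^(−kt): 30.65 × 0.4364 = 13.37 µg/L.

13.4 µg/L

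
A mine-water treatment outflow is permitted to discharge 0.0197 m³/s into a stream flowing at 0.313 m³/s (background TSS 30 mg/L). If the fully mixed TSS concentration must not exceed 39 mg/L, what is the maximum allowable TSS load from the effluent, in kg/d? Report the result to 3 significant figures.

Mass balance at the limit: 0.3130·30.00 + 0.01970·Cₑ = 0.3327·39 → Cₑ = 182.0 mg/L.
Load = 0.01970 m³/s × 182.0 g/m³ × 86 400 s/d = 309.8 kg/d.

310 kg/d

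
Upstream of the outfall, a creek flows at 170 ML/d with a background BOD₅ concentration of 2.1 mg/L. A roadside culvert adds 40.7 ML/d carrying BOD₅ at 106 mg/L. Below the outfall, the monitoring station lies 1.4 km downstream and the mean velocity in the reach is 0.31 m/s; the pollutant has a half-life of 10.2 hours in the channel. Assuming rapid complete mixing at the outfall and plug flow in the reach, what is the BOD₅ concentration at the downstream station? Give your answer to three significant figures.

After mixing, C = (170.0·2.100 + 40.70·106.0) / 210.7 = 4671/210.7 = 22.17 mg/L.
Travel time t = 1.4·1000 / 0.31 = 4516 s = 1.254 h.
Half-life 10.2 h → k = ln 2 / 10.2 = 0.06796 h⁻¹ = 1.631 d⁻¹.
After decay, C = 22.17 × e^(−kt) = 22.17 × 0.9183 = 20.36 mg/L.

20.4 mg/L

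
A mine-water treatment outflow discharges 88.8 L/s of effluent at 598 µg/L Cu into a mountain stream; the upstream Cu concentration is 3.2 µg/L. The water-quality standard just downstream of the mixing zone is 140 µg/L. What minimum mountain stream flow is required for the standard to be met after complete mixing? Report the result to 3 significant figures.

Set C_mix = 140: (Q·3.200 + 88.80·598.0) / (Q + 88.80) = 140
→ Q = 88.80·(598.0 − 140)/(140 − 3.200) = 297.3 L/s.

297 L/s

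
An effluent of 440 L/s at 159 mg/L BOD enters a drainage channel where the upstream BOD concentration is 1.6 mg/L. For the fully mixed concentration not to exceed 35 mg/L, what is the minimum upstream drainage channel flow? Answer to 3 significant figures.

Set C_mix = 35: (Q·1.600 + 440.0·159.0) / (Q + 440.0) = 35
→ Q = 440.0·(159.0 − 35)/(35 − 1.600) = 1634 L/s.

1630 L/s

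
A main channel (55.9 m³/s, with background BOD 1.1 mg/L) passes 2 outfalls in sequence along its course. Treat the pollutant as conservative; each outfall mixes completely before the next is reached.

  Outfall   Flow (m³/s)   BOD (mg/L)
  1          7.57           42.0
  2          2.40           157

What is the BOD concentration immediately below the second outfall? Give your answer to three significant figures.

Below outfall 1: Q → 63.47 m³/s, C = (55.90·1.100 + 7.570·42.00)/63.47 = 5.978 mg/L.
Below outfall 2: Q → 65.87 m³/s, C = (63.47·5.978 + 2.400·157.0)/65.87 = 11.48 mg/L.

11.5 mg/L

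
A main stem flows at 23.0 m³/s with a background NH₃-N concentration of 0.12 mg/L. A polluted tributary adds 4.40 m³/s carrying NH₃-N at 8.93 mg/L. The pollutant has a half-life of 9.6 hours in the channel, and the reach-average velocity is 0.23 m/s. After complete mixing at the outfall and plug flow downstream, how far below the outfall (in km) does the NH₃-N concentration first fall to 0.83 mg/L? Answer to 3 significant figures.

Flow-weighted average: C = (23.00·0.1200 + 4.400·8.930) / 27.40 = 42.05/27.40 = 1.535 mg/L.
Half-life 9.6 h → k = ln 2 / 9.6 = 0.07220 h⁻¹ = 1.733 d⁻¹.
Set 1.535·exp(−k·t) = 0.83 → t = ln(1.535/0.83)/k = 30650 s = 8.513 h.
Distance = v·t = 0.23·30650 = 7049 m = 7.049 km.

7.05 km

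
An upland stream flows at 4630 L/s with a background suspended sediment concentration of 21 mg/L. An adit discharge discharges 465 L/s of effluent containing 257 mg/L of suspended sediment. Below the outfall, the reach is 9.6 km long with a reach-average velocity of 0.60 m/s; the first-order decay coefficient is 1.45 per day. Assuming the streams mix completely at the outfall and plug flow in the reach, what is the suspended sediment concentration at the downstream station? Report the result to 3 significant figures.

Mass balance: C = (4630·21.00 + 465.0·257.0) / 5095 = 216700/5095 = 42.54 mg/L.
Travel time t = 9.6·1000 / 0.60 = 16000 s = 4.444 h.
After decay, C = 42.54 × e^(−kt) = 42.54 × 0.7645 = 32.52 mg/L.

32.5 mg/L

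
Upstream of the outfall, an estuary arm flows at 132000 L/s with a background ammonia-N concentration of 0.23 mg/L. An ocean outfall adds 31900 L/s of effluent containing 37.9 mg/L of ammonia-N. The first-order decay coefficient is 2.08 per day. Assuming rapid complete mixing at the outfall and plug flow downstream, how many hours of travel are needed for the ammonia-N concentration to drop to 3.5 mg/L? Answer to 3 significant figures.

8.89 h

Conservation of mass: C = (132000·0.2300 + 31900·37.90) / 163900 = 1239000/163900 = 7.562 mg/L.
7.562·exp(−k·t) = 3.5 → t = ln(7.562/3.5)/k = 32000 s = 8.889 h.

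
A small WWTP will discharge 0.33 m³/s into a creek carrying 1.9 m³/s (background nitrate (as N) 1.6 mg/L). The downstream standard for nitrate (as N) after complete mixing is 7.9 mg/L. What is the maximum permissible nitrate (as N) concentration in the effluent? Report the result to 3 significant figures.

44.2 mg/L

At the limit, (Qr·Cr + Qe·Cₑ)/(Qr + Qe) = 7.9:
Cₑ = (2.230·7.9 − 1.900·1.600) / 0.3300 = 44.17 mg/L.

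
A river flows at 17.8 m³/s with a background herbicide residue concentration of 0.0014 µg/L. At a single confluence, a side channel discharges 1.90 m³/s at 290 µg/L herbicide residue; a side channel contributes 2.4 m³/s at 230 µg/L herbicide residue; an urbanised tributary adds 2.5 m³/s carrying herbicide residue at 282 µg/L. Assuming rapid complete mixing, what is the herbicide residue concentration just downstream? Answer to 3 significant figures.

73.5 µg/L

Mass balance: C = (17.80·0.001400 + 1.900·290.0 + 2.400·230.0 + 2.500·282.0) / 24.60 = 1808/24.60 = 73.50 µg/L.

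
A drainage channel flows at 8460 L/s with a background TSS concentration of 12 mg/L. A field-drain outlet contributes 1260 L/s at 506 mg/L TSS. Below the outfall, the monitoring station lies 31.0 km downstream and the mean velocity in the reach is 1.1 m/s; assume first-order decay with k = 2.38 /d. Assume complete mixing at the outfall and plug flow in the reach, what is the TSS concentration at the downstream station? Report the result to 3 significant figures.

35.0 mg/L

Mass balance: C = (8460·12.00 + 1260·506.0) / 9720 = 739100/9720 = 76.04 mg/L.
Travel time t = 31.0·1000 / 1.1 = 28180 s = 7.828 h.
Decay over the reach: 76.04·exp(−kt) = 76.04·0.4601 = 34.98 mg/L.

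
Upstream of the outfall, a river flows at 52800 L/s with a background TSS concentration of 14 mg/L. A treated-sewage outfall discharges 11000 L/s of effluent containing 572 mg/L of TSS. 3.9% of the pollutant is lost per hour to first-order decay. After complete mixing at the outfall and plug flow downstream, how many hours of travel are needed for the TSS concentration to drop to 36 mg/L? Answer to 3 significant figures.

Conservation of mass: C = (52800·14.00 + 11000·572.0) / 63800 = 7031000/63800 = 110.2 mg/L.
3.9%/h lost → k = −ln(1 − 0.039) = 0.03978 h⁻¹.
110.2·exp(−k·t) = 36 → t = ln(110.2/36)/k = 101300 s = 28.13 h.

28.1 h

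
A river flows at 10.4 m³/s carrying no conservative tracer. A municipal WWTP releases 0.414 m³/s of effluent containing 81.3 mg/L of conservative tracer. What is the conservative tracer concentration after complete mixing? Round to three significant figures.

Flow-weighted average: C = (10.40·0 + 0.4140·81.30) / 10.81 = 33.66/10.81 = 3.112 mg/L.

3.11 mg/L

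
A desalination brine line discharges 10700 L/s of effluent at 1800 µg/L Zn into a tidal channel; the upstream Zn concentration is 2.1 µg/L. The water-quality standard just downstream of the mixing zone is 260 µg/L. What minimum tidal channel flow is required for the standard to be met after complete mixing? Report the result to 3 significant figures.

63900 L/s

Set C_mix = 260: (Q·2.100 + 10700·1800) / (Q + 10700) = 260
→ Q = 10700·(1800 − 260)/(260 − 2.100) = 63890 L/s.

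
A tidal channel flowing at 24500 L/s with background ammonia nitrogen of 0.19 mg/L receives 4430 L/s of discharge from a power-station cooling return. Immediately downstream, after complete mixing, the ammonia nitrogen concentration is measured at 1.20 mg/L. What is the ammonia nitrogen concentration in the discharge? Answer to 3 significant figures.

6.79 mg/L

Mass balance: 24500·0.1900 + 4430·Cₑ = 28930·1.200
→ Cₑ = (28930·1.200 − 24500·0.1900) / 4430 = 6.786 mg/L.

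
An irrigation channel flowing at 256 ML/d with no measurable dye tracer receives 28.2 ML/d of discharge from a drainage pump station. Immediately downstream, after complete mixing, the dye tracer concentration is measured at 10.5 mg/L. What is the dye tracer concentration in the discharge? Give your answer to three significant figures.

106 mg/L

Mass balance: 256.0·0 + 28.20·Cₑ = 284.2·10.50
→ Cₑ = (284.2·10.50 − 256.0·0) / 28.20 = 105.8 mg/L.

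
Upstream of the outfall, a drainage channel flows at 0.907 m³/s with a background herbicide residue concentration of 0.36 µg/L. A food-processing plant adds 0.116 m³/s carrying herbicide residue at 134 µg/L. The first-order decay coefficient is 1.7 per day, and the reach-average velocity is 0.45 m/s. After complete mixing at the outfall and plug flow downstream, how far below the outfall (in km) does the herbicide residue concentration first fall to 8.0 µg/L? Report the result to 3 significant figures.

Conservation of mass: C = (0.9070·0.3600 + 0.1160·134.0) / 1.023 = 15.87/1.023 = 15.51 µg/L.
Set 15.51·exp(−k·t) = 8.0 → t = ln(15.51/8.0)/k = 33660 s = 9.350 h.
Distance = v·t = 0.45·33660 = 15150 m = 15.15 km.

15.1 km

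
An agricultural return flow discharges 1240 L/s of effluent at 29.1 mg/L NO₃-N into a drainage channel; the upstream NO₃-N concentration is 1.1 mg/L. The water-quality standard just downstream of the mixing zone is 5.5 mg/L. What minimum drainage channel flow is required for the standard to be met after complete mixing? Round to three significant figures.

6650 L/s

Set C_mix = 5.5: (Q·1.100 + 1240·29.10) / (Q + 1240) = 5.5
→ Q = 1240·(29.10 − 5.5)/(5.5 − 1.100) = 6651 L/s.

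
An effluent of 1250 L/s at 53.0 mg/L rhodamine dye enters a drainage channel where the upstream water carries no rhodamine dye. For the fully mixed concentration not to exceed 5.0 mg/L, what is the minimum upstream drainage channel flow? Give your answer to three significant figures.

12000 L/s

Set C_mix = 5.0: (Q·0 + 1250·53.00) / (Q + 1250) = 5.0
→ Q = 1250·(53.00 − 5.0)/(5.0 − 0) = 12000 L/s.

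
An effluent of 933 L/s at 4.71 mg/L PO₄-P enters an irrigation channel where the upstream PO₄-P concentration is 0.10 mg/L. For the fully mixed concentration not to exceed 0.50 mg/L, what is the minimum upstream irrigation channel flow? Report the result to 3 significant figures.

Set C_mix = 0.50: (Q·0.1000 + 933.0·4.710) / (Q + 933.0) = 0.50
→ Q = 933.0·(4.710 − 0.50)/(0.50 − 0.1000) = 9820 L/s.

9820 L/s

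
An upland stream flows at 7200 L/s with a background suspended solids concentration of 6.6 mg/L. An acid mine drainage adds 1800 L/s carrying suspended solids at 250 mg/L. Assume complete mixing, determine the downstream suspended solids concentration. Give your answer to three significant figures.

55.3 mg/L

Mass balance: C = (7200·6.600 + 1800·250.0) / 9000 = 497500/9000 = 55.28 mg/L.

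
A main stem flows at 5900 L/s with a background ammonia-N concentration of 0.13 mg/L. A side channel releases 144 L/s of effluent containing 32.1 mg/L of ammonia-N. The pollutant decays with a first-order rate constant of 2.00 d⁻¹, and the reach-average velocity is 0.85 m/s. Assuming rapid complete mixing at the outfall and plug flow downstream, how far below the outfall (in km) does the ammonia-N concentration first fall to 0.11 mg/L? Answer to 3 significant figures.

Mixed concentration C = ΣQC/ΣQ = (5900·0.1300 + 144.0·32.10) / 6044 = 5389/6044 = 0.8917 mg/L.
Set 0.8917·exp(−k·t) = 0.11 → t = ln(0.8917/0.11)/k = 90400 s = 25.11 h.
Distance = v·t = 0.85·90400 = 76840 m = 76.84 km.

76.8 km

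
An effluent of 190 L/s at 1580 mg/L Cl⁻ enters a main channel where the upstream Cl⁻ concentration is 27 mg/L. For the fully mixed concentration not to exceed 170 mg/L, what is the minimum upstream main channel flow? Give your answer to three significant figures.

Set C_mix = 170: (Q·27.00 + 190.0·1580) / (Q + 190.0) = 170
→ Q = 190.0·(1580 − 170)/(170 − 27.00) = 1873 L/s.

1870 L/s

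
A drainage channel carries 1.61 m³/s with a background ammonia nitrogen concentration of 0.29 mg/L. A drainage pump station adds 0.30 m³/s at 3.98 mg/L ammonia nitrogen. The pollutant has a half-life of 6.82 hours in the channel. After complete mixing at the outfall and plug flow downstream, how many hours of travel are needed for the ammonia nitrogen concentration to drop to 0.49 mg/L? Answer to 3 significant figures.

5.64 h

After mixing, C = (1.610·0.2900 + 0.3000·3.980) / 1.910 = 1.661/1.910 = 0.8696 mg/L.
Half-life 6.82 h → k = ln 2 / 6.82 = 0.1016 h⁻¹ = 2.439 d⁻¹.
0.8696·exp(−k·t) = 0.49 → t = ln(0.8696/0.49)/k = 20320 s = 5.644 h.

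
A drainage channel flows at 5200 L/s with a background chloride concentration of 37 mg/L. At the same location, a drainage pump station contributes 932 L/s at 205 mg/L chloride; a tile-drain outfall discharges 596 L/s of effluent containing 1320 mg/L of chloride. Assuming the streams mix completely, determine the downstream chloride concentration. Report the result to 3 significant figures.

Flow-weighted average: C = (5200·37.00 + 932.0·205.0 + 596.0·1320) / 6728 = 1170000/6728 = 173.9 mg/L.

174 mg/L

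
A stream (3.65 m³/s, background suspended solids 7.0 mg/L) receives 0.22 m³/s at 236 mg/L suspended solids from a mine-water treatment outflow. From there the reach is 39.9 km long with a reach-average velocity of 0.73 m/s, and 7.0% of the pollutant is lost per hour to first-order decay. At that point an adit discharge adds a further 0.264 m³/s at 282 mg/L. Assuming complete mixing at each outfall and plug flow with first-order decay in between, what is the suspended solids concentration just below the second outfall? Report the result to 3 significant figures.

Mass balance: C = (3.650·7.000 + 0.2200·236.0) / 3.870 = 77.47/3.870 = 20.02 mg/L; combined flow 3.870 m³/s.
Travel time t = 39.9·1000 / 0.73 = 54660 s = 15.18 h.
7.0%/h lost → k = −ln(1 − 0.07) = 0.07257 h⁻¹.
After decay, C = 20.02 × e^(−kt) = 20.02 × 0.3323 = 6.651 mg/L.
At the second outfall, C = (3.870·6.651 + 0.2640·282.0) / (3.870 + 0.2640) = 24.24 mg/L.

24.2 mg/L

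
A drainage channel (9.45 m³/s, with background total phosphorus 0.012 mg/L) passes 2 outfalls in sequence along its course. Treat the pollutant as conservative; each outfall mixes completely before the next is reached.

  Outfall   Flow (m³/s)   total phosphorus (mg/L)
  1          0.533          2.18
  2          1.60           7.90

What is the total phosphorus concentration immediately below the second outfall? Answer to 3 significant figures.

1.20 mg/L

Below outfall 1: Q → 9.983 m³/s, C = (9.450·0.01200 + 0.5330·2.180)/9.983 = 0.1278 mg/L.
Below outfall 2: Q → 11.58 m³/s, C = (9.983·0.1278 + 1.600·7.900)/11.58 = 1.201 mg/L.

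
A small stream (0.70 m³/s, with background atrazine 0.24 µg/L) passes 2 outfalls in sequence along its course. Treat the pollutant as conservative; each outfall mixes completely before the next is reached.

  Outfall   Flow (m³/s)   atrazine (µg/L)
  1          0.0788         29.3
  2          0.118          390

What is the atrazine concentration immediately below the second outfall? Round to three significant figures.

54.1 µg/L

Outfall 1: combined Q = 0.7788 m³/s; C = (0.7000·0.2400 + 0.07880·29.30)/0.7788 = 3.180 µg/L.
Outfall 2: combined Q = 0.8968 m³/s; C = (0.7788·3.180 + 0.1180·390.0)/0.8968 = 54.08 µg/L.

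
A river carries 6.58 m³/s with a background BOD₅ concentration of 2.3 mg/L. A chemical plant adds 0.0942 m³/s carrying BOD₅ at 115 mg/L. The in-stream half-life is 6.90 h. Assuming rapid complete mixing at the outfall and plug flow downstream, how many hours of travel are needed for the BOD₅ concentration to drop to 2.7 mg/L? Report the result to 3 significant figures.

Mixed concentration C = ΣQC/ΣQ = (6.580·2.300 + 0.09420·115.0) / 6.674 = 25.97/6.674 = 3.891 mg/L.
Half-life 6.90 h → k = ln 2 / 6.90 = 0.1005 h⁻¹ = 2.411 d⁻¹.
3.891·exp(−k·t) = 2.7 → t = ln(3.891/2.7)/k = 13090 s = 3.637 h.

3.64 h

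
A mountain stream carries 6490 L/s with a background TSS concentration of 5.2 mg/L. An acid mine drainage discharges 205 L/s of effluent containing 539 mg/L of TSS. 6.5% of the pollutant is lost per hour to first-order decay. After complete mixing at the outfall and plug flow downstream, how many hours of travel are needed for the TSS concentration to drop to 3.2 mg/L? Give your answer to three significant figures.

After mixing, C = (6490·5.200 + 205.0·539.0) / 6695 = 144200/6695 = 21.54 mg/L.
6.5%/h lost → k = −ln(1 − 0.065) = 0.06721 h⁻¹.
21.54·exp(−k·t) = 3.2 → t = ln(21.54/3.2)/k = 102100 s = 28.37 h.

28.4 h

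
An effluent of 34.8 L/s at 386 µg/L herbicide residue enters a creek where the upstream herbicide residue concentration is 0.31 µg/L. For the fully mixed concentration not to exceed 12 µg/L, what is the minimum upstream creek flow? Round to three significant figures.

1110 L/s

Set C_mix = 12: (Q·0.3100 + 34.80·386.0) / (Q + 34.80) = 12
→ Q = 34.80·(386.0 − 12)/(12 − 0.3100) = 1113 L/s.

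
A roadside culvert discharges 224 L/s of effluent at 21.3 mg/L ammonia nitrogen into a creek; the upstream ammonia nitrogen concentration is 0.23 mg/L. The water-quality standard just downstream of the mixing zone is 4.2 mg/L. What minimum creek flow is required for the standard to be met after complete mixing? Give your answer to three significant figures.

Set C_mix = 4.2: (Q·0.2300 + 224.0·21.30) / (Q + 224.0) = 4.2
→ Q = 224.0·(21.30 − 4.2)/(4.2 − 0.2300) = 964.8 L/s.

965 L/s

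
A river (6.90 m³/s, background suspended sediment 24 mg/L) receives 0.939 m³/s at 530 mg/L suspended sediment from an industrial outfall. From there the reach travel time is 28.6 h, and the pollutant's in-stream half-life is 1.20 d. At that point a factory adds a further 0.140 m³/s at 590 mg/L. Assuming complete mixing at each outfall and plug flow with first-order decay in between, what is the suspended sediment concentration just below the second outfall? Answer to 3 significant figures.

52.1 mg/L

Conservation of mass: C = (6.900·24.00 + 0.9390·530.0) / 7.839 = 663.3/7.839 = 84.61 mg/L; combined flow 7.839 m³/s.
Half-life 1.20 d → k = ln 2 / 1.20 = 0.5776 d⁻¹.
After decay, C = 84.61 × e^(−kt) = 84.61 × 0.5024 = 42.51 mg/L.
At the second outfall, C = (7.839·42.51 + 0.1400·590.0) / (7.839 + 0.1400) = 52.12 mg/L.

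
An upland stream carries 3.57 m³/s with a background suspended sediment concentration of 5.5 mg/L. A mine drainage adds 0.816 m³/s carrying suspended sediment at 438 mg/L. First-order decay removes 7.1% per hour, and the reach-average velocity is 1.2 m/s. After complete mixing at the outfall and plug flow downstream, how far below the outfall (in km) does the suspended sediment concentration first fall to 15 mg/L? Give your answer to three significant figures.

102 km

Conservation of mass: C = (3.570·5.500 + 0.8160·438.0) / 4.386 = 377.0/4.386 = 85.97 mg/L.
7.1%/h lost → k = −ln(1 − 0.071) = 0.07365 h⁻¹.
Set 85.97·exp(−k·t) = 15 → t = ln(85.97/15)/k = 85340 s = 23.71 h.
Distance = v·t = 1.2·85340 = 102400 m = 102.4 km.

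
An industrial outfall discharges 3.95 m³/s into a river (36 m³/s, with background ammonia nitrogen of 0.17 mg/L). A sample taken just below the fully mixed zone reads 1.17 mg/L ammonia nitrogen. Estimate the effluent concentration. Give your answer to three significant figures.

10.3 mg/L

Mass balance: 36.00·0.1700 + 3.950·Cₑ = 39.95·1.170
→ Cₑ = (39.95·1.170 − 36.00·0.1700) / 3.950 = 10.28 mg/L.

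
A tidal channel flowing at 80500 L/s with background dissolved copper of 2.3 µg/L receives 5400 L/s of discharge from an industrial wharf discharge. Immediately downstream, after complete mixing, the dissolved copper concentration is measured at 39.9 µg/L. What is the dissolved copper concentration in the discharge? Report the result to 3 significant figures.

600 µg/L

Mass balance: 80500·2.300 + 5400·Cₑ = 85900·39.90
→ Cₑ = (85900·39.90 − 80500·2.300) / 5400 = 600.4 µg/L.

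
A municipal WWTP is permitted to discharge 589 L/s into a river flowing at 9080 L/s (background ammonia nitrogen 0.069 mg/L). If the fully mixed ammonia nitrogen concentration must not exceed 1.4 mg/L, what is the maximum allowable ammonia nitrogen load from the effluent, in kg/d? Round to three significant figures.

Mass balance at the limit: 9080·0.06900 + 589.0·Cₑ = 9669·1.4 → Cₑ = 21.92 mg/L.
589.0 L/s = 0.5890 m³/s. Load = 0.5890 m³/s × 21.92 g/m³ × 86 400 s/d = 1115 kg/d.

1120 kg/d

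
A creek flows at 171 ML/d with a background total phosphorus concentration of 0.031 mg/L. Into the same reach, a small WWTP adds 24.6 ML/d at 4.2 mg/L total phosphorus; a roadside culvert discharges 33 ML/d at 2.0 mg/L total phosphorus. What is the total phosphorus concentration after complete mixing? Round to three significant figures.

0.764 mg/L

After mixing, C = (171.0·0.03100 + 24.60·4.200 + 33.00·2.000) / 228.6 = 174.6/228.6 = 0.7639 mg/L.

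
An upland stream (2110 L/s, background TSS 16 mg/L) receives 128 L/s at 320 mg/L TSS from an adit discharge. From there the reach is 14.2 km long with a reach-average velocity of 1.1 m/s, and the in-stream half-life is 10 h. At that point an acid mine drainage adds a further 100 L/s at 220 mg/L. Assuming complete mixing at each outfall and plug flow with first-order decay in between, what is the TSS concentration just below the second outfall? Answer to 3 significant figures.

After mixing, C = (2110·16.00 + 128.0·320.0) / 2238 = 74720/2238 = 33.39 mg/L; combined flow 2238 L/s.
Travel time t = 14.2·1000 / 1.1 = 12910 s = 3.586 h.
Half-life 10 h → k = ln 2 / 10 = 0.06931 h⁻¹ = 1.664 d⁻¹.
Applying C = C₀e^(−kt): 33.39 × 0.7799 = 26.04 mg/L.
At the second outfall, C = (2238·26.04 + 100.0·220.0) / (2238 + 100.0) = 34.34 mg/L.

34.3 mg/L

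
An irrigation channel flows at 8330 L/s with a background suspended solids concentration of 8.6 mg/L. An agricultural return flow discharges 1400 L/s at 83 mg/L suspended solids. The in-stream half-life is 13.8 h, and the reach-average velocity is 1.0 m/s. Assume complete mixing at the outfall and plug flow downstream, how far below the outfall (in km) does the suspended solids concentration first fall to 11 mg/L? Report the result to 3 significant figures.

40.3 km

Mass balance: C = (8330·8.600 + 1400·83.00) / 9730 = 187800/9730 = 19.31 mg/L.
Half-life 13.8 h → k = ln 2 / 13.8 = 0.05023 h⁻¹ = 1.205 d⁻¹.
Set 19.31·exp(−k·t) = 11 → t = ln(19.31/11)/k = 40310 s = 11.20 h.
Distance = v·t = 1.0·40310 = 40310 m = 40.31 km.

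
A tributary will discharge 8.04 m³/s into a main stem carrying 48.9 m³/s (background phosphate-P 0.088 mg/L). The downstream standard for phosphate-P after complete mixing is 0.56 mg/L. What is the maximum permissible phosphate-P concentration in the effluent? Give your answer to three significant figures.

At the limit, (Qr·Cr + Qe·Cₑ)/(Qr + Qe) = 0.56:
Cₑ = (56.94·0.56 − 48.90·0.08800) / 8.040 = 3.431 mg/L.

3.43 mg/L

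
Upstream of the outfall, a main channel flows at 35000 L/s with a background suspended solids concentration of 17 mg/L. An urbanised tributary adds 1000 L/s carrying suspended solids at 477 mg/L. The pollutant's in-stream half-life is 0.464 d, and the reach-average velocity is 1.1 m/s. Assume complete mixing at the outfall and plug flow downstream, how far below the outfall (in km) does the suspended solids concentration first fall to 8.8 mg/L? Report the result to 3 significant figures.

77.6 km

Mixed concentration C = ΣQC/ΣQ = (35000·17.00 + 1000·477.0) / 36000 = 1072000/36000 = 29.78 mg/L.
Half-life 0.464 d → k = ln 2 / 0.464 = 1.494 d⁻¹.
Set 29.78·exp(−k·t) = 8.8 → t = ln(29.78/8.8)/k = 70500 s = 19.58 h.
Distance = v·t = 1.1·70500 = 77550 m = 77.55 km.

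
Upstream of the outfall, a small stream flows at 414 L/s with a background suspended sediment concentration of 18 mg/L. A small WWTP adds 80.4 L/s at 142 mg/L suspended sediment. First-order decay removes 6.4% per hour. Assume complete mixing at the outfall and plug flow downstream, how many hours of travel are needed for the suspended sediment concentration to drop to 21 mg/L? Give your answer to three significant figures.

9.03 h

Conservation of mass: C = (414.0·18.00 + 80.40·142.0) / 494.4 = 18870/494.4 = 38.17 mg/L.
6.4%/h lost → k = −ln(1 − 0.064) = 0.06614 h⁻¹.
38.17·exp(−k·t) = 21 → t = ln(38.17/21)/k = 32520 s = 9.032 h.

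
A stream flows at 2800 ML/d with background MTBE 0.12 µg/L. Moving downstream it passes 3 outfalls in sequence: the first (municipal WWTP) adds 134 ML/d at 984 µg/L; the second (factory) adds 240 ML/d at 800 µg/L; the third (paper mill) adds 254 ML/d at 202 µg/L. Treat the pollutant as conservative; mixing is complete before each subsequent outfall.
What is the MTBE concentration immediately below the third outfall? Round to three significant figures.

110 µg/L

After outfall 1: Q = 2800 + 134.0 = 2934 ML/d; C = (2800·0.1200 + 134.0·984.0)/2934 = 45.06 µg/L.
After outfall 2: Q = 2934 + 240.0 = 3174 ML/d; C = (2934·45.06 + 240.0·800.0)/3174 = 102.1 µg/L.
After outfall 3: Q = 3174 + 254.0 = 3428 ML/d; C = (3174·102.1 + 254.0·202.0)/3428 = 109.5 µg/L.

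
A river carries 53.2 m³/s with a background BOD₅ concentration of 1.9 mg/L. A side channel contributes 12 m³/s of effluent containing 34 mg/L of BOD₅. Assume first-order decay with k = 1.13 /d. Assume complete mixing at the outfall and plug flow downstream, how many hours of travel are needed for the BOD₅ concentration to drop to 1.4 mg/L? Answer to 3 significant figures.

36.5 h

Flow-weighted average: C = (53.20·1.900 + 12.00·34.00) / 65.20 = 509.1/65.20 = 7.808 mg/L.
7.808·exp(−k·t) = 1.4 → t = ln(7.808/1.4)/k = 131400 s = 36.50 h.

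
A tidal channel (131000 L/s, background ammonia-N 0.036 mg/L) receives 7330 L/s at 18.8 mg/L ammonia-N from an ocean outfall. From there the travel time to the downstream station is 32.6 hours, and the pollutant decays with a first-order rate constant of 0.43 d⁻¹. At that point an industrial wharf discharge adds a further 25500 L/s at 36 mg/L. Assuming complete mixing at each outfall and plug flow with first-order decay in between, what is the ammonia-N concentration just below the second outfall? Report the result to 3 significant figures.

6.09 mg/L

Mixed concentration C = ΣQC/ΣQ = (131000·0.03600 + 7330·18.80) / 138300 = 142500/138300 = 1.030 mg/L; combined flow 138300 L/s.
After decay, C = 1.030 × e^(−kt) = 1.030 × 0.5576 = 0.5745 mg/L.
Second outfall: C = (138300·0.5745 + 25500·36.00)/163800 = 6.088 mg/L.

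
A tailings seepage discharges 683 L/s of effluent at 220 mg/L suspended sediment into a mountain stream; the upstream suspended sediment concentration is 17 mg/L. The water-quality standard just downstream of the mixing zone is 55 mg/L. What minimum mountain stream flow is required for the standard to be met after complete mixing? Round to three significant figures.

Set C_mix = 55: (Q·17.00 + 683.0·220.0) / (Q + 683.0) = 55
→ Q = 683.0·(220.0 − 55)/(55 − 17.00) = 2966 L/s.

2970 L/s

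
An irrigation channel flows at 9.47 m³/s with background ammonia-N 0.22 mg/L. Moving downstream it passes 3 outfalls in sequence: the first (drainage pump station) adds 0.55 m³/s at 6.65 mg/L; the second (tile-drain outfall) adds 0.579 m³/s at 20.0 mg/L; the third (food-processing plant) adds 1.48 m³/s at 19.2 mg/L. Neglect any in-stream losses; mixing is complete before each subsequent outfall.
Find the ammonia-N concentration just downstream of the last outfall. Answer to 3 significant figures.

After outfall 1: Q = 9.470 + 0.5500 = 10.02 m³/s; C = (9.470·0.2200 + 0.5500·6.650)/10.02 = 0.5729 mg/L.
After outfall 2: Q = 10.02 + 0.5790 = 10.60 m³/s; C = (10.02·0.5729 + 0.5790·20.00)/10.60 = 1.634 mg/L.
After outfall 3: Q = 10.60 + 1.480 = 12.08 m³/s; C = (10.60·1.634 + 1.480·19.20)/12.08 = 3.786 mg/L.

3.79 mg/L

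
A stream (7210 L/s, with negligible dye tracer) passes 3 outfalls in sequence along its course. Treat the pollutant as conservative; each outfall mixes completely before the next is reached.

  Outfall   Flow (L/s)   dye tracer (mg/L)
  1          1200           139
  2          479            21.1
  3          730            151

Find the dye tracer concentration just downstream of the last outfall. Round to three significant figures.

29.9 mg/L

Below outfall 1: Q → 8410 L/s, C = (7210·0 + 1200·139.0)/8410 = 19.83 mg/L.
Below outfall 2: Q → 8889 L/s, C = (8410·19.83 + 479.0·21.10)/8889 = 19.90 mg/L.
Below outfall 3: Q → 9619 L/s, C = (8889·19.90 + 730.0·151.0)/9619 = 29.85 mg/L.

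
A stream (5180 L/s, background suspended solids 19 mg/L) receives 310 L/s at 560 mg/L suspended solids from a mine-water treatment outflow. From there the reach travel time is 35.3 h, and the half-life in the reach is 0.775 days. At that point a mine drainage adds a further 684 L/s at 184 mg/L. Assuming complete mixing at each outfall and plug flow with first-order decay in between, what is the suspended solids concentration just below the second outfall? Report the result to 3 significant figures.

Conservation of mass: C = (5180·19.00 + 310.0·560.0) / 5490 = 272000/5490 = 49.55 mg/L; combined flow 5490 L/s.
Half-life 0.775 d → k = ln 2 / 0.775 = 0.8944 d⁻¹.
Decay over the reach: 49.55·exp(−kt) = 49.55·0.2683 = 13.30 mg/L.
At the second outfall, C = (5490·13.30 + 684.0·184.0) / (5490 + 684.0) = 32.21 mg/L.

32.2 mg/L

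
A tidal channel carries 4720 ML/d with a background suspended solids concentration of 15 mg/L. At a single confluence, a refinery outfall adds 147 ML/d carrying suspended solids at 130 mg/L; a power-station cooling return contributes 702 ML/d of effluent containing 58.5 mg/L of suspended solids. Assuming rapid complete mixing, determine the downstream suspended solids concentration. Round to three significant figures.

Conservation of mass: C = (4720·15.00 + 147.0·130.0 + 702.0·58.50) / 5569 = 131000/5569 = 23.52 mg/L.

23.5 mg/L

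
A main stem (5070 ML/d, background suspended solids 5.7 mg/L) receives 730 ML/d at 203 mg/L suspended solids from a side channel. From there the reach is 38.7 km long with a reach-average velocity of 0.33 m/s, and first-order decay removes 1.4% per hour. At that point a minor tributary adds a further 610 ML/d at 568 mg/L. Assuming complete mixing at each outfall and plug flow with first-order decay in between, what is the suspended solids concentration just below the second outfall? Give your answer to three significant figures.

Flow-weighted average: C = (5070·5.700 + 730.0·203.0) / 5800 = 177100/5800 = 30.53 mg/L; combined flow 5800 ML/d.
Travel time t = 38.7·1000 / 0.33 = 117300 s = 32.58 h.
1.4%/h lost → k = −ln(1 − 0.014) = 0.01410 h⁻¹.
First-order decay: C = 30.53·exp(−k·t) = 30.53·0.6317 = 19.29 mg/L.
Second outfall: C = (5800·19.29 + 610.0·568.0)/6410 = 71.51 mg/L.

71.5 mg/L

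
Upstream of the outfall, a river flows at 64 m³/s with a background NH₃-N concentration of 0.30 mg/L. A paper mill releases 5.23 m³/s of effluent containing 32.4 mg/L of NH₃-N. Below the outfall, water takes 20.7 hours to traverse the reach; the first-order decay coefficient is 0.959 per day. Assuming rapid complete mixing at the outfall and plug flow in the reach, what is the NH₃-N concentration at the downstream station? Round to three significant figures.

1.19 mg/L

Mixed concentration C = ΣQC/ΣQ = (64.00·0.3000 + 5.230·32.40) / 69.23 = 188.7/69.23 = 2.725 mg/L.
Decay over the reach: 2.725·exp(−kt) = 2.725·0.4373 = 1.192 mg/L.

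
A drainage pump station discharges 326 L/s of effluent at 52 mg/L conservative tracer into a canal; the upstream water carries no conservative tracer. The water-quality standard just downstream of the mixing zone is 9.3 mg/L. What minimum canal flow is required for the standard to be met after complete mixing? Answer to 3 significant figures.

Set C_mix = 9.3: (Q·0 + 326.0·52.00) / (Q + 326.0) = 9.3
→ Q = 326.0·(52.00 − 9.3)/(9.3 − 0) = 1497 L/s.

1500 L/s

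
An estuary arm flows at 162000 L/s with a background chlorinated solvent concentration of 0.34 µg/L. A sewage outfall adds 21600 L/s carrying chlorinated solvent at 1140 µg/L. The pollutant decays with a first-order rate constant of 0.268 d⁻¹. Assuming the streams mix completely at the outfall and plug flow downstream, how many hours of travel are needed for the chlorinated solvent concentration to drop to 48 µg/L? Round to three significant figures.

92.2 h

After mixing, C = (162000·0.3400 + 21600·1140) / 183600 = 24680000/183600 = 134.4 µg/L.
134.4·exp(−k·t) = 48 → t = ln(134.4/48)/k = 332000 s = 92.22 h.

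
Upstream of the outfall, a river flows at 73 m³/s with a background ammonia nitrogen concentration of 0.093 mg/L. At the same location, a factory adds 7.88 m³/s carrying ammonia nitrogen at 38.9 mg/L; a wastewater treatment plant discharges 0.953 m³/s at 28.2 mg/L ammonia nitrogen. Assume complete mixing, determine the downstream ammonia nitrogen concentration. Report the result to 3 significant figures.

4.16 mg/L

Flow-weighted average: C = (73.00·0.09300 + 7.880·38.90 + 0.9530·28.20) / 81.83 = 340.2/81.83 = 4.157 mg/L.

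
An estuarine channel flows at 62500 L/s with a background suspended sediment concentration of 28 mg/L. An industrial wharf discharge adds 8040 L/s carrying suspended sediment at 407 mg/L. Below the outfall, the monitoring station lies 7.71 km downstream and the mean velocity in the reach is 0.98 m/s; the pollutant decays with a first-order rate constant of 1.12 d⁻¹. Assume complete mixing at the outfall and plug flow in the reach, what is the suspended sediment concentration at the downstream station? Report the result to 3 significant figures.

Mass balance: C = (62500·28.00 + 8040·407.0) / 70540 = 5022000/70540 = 71.20 mg/L.
Travel time t = 7.71·1000 / 0.98 = 7867 s = 2.185 h.
First-order decay: C = 71.20·exp(−k·t) = 71.20·0.9030 = 64.29 mg/L.

64.3 mg/L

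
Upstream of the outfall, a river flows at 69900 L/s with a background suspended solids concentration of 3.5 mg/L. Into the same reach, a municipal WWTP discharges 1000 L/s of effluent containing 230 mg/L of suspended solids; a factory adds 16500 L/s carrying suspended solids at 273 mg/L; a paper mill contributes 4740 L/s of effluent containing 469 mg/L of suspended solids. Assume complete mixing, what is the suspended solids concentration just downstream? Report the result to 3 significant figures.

78.2 mg/L

Mass balance: C = (69900·3.500 + 1000·230.0 + 16500·273.0 + 4740·469.0) / 92140 = 7202000/92140 = 78.17 mg/L.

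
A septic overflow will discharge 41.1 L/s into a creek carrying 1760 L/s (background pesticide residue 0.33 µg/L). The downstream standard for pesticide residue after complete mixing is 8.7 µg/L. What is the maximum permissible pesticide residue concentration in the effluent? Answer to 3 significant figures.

At the limit, (Qr·Cr + Qe·Cₑ)/(Qr + Qe) = 8.7:
Cₑ = (1801·8.7 − 1760·0.3300) / 41.10 = 367.1 µg/L.

367 µg/L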